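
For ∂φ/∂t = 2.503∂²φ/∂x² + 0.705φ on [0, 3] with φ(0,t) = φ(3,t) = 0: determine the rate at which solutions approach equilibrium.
Eigenvalues: λₙ = 2.503n²π²/3² - 0.705.
First three modes:
  n=1: λ₁ = 2.503π²/3² - 0.705 ≈ 2.04
  n=2: λ₂ = 10.012π²/3² - 0.705 ≈ 10.274
  n=3: λ₃ = 22.527π²/3² - 0.705 ≈ 23.999
Since 2.503π²/3² ≈ 2.745 > 0.705, all λₙ > 0.
The n=1 mode decays slowest → dominates as t → ∞.
Asymptotic: φ ~ c₁ sin(πx/3) e^{-λ₁t} with decay rate λ₁ ≈ 2.04.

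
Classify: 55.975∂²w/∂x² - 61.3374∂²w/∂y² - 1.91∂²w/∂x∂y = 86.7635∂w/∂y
Rewriting in standard form: 55.975∂²w/∂x² - 1.91∂²w/∂x∂y - 61.3374∂²w/∂y² - 86.7635∂w/∂y = 0. Hyperbolic (discriminant = 13737.09196).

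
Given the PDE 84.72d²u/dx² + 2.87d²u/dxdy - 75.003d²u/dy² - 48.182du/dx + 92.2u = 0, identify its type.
The second-order coefficients are A = 84.72, B = 2.87, C = -75.003. Since B² - 4AC = 25425.25354 > 0, this is a hyperbolic PDE.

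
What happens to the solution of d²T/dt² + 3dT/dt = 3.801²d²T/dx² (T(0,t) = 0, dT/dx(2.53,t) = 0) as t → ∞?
T → 0. Damping (γ=3) dissipates energy; oscillations decay exponentially.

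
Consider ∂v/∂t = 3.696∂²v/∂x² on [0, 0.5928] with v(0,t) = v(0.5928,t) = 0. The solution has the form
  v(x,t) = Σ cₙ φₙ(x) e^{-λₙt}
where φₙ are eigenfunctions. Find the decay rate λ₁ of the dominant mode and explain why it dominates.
Eigenvalues: λₙ = 3.696n²π²/0.5928².
First three modes:
  n=1: λ₁ = 3.696π²/0.5928² ≈ 103.804
  n=2: λ₂ = 14.784π²/0.5928² ≈ 415.217 (4× faster decay)
  n=3: λ₃ = 33.264π²/0.5928² ≈ 934.239 (9× faster decay)
As t → ∞, higher modes decay exponentially faster. The n=1 mode dominates: v ~ c₁ sin(πx/0.5928) e^{-λ₁t}.
Decay rate: λ₁ = 3.696π²/0.5928² ≈ 103.804.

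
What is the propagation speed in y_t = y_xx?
Infinite. The heat equation is parabolic, not hyperbolic, so disturbances propagate instantly.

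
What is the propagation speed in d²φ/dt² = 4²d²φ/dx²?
Speed = 4. Information travels along characteristics x = x₀ ± 4t.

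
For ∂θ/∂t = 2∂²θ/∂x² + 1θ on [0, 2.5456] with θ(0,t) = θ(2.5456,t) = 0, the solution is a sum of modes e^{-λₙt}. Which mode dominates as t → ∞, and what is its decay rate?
Eigenvalues: λₙ = 2n²π²/2.5456² - 1.
First three modes:
  n=1: λ₁ = 2π²/2.5456² - 1 ≈ 2.046
  n=2: λ₂ = 8π²/2.5456² - 1 ≈ 11.185
  n=3: λ₃ = 18π²/2.5456² - 1 ≈ 26.415
Since 2π²/2.5456² ≈ 3.046 > 1, all λₙ > 0.
The n=1 mode decays slowest → dominates as t → ∞.
Asymptotic: θ ~ c₁ sin(πx/2.5456) e^{-λ₁t} with decay rate λ₁ ≈ 2.046.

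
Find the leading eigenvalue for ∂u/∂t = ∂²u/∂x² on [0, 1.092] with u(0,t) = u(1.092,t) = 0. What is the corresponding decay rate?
Eigenvalues: λₙ = n²π²/1.092².
First three modes:
  n=1: λ₁ = π²/1.092² ≈ 8.277
  n=2: λ₂ = 4π²/1.092² ≈ 33.107 (4× faster decay)
  n=3: λ₃ = 9π²/1.092² ≈ 74.49 (9× faster decay)
As t → ∞, higher modes decay exponentially faster. The n=1 mode dominates: u ~ c₁ sin(πx/1.092) e^{-λ₁t}.
Decay rate: λ₁ = π²/1.092² ≈ 8.277.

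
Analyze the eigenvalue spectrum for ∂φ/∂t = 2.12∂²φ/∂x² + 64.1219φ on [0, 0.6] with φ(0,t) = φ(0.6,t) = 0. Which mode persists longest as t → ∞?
Eigenvalues: λₙ = 2.12n²π²/0.6² - 64.1219.
First three modes:
  n=1: λ₁ = 2.12π²/0.6² - 64.1219 ≈ -6.001
  n=2: λ₂ = 8.48π²/0.6² - 64.1219 ≈ 168.362
  n=3: λ₃ = 19.08π²/0.6² - 64.1219 ≈ 458.967
Since 2.12π²/0.6² ≈ 58.121 < 64.1219, λ₁ < 0.
The n=1 mode grows fastest (−λₙ is largest for n=1) → dominates.
Asymptotic: φ ~ c₁ sin(πx/0.6) e^{6.001t} (exponential growth at rate −λ₁ ≈ 6.001).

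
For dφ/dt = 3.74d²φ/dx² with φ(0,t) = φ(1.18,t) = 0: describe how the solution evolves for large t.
φ → 0. Heat diffuses out through both boundaries.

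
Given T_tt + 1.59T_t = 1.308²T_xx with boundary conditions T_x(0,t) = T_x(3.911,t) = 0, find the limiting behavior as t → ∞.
T → constant (steady state). Damping (γ=1.59) dissipates the nonconstant modes; with Neumann BCs the spatial average obeys M''+γM'=0 and tends to a finite limit.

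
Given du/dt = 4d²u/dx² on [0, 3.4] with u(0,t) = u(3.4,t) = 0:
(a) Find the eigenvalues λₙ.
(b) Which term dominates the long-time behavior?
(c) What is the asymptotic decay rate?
Eigenvalues: λₙ = 4n²π²/3.4².
First three modes:
  n=1: λ₁ = 4π²/3.4² ≈ 3.415
  n=2: λ₂ = 16π²/3.4² ≈ 13.66 (4× faster decay)
  n=3: λ₃ = 36π²/3.4² ≈ 30.736 (9× faster decay)
As t → ∞, higher modes decay exponentially faster. The n=1 mode dominates: u ~ c₁ sin(πx/3.4) e^{-λ₁t}.
Decay rate: λ₁ = 4π²/3.4² ≈ 3.415.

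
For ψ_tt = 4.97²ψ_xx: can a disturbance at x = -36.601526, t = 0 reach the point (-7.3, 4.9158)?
No. The domain of dependence is [-31.731526, 17.131526], and -36.601526 is outside this interval.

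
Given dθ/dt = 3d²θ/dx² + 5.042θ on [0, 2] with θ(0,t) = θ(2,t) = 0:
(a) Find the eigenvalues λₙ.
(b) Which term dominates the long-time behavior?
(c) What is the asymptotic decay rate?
Eigenvalues: λₙ = 3n²π²/2² - 5.042.
First three modes:
  n=1: λ₁ = 3π²/2² - 5.042 ≈ 2.36
  n=2: λ₂ = 12π²/2² - 5.042 ≈ 24.567
  n=3: λ₃ = 27π²/2² - 5.042 ≈ 61.578
Since 3π²/2² ≈ 7.402 > 5.042, all λₙ > 0.
The n=1 mode decays slowest → dominates as t → ∞.
Asymptotic: θ ~ c₁ sin(πx/2) e^{-λ₁t} with decay rate λ₁ ≈ 2.36.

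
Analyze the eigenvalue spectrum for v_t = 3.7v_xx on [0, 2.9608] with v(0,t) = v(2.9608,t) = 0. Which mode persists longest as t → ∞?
Eigenvalues: λₙ = 3.7n²π²/2.9608².
First three modes:
  n=1: λ₁ = 3.7π²/2.9608² ≈ 4.166
  n=2: λ₂ = 14.8π²/2.9608² ≈ 16.663 (4× faster decay)
  n=3: λ₃ = 33.3π²/2.9608² ≈ 37.491 (9× faster decay)
As t → ∞, higher modes decay exponentially faster. The n=1 mode dominates: v ~ c₁ sin(πx/2.9608) e^{-λ₁t}.
Decay rate: λ₁ = 3.7π²/2.9608² ≈ 4.166.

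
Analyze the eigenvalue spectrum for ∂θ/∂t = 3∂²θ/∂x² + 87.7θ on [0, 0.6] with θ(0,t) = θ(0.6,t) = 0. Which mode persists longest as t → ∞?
Eigenvalues: λₙ = 3n²π²/0.6² - 87.7.
First three modes:
  n=1: λ₁ = 3π²/0.6² - 87.7 ≈ -5.453
  n=2: λ₂ = 12π²/0.6² - 87.7 ≈ 241.287
  n=3: λ₃ = 27π²/0.6² - 87.7 ≈ 652.52
Since 3π²/0.6² ≈ 82.247 < 87.7, λ₁ < 0.
The n=1 mode grows fastest (−λₙ is largest for n=1) → dominates.
Asymptotic: θ ~ c₁ sin(πx/0.6) e^{5.453t} (exponential growth at rate −λ₁ ≈ 5.453).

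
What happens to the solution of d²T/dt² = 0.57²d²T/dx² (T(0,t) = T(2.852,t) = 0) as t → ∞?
T oscillates (no decay). Energy is conserved; the solution oscillates indefinitely as standing waves.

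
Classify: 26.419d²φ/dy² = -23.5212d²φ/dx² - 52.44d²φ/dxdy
Rewriting in standard form: 23.5212d²φ/dx² + 52.44d²φ/dxdy + 26.419d²φ/dy² = 0. Hyperbolic (discriminant = 264.3272688).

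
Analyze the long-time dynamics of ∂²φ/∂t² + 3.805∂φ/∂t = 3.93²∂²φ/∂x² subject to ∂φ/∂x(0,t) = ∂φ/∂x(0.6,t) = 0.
Long-time behavior: φ → constant (steady state). Damping (γ=3.805) dissipates the nonconstant modes; with Neumann BCs the spatial average obeys M''+γM'=0 and tends to a finite limit.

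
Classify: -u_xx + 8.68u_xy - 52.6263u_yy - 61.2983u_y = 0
Elliptic (discriminant = -135.1628).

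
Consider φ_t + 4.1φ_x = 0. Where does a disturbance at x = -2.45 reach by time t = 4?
At x = 13.95. The characteristic carries data from (-2.45, 0) to (13.95, 4).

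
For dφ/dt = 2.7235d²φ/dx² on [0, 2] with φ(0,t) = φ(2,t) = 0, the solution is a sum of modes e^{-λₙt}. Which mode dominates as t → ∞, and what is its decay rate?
Eigenvalues: λₙ = 2.7235n²π²/2².
First three modes:
  n=1: λ₁ = 2.7235π²/2² ≈ 6.72
  n=2: λ₂ = 10.894π²/2² ≈ 26.88 (4× faster decay)
  n=3: λ₃ = 24.5115π²/2² ≈ 60.48 (9× faster decay)
As t → ∞, higher modes decay exponentially faster. The n=1 mode dominates: φ ~ c₁ sin(πx/2) e^{-λ₁t}.
Decay rate: λ₁ = 2.7235π²/2² ≈ 6.72.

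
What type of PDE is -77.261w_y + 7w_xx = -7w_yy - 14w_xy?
Rewriting in standard form: 7w_xx + 14w_xy + 7w_yy - 77.261w_y = 0. With A = 7, B = 14, C = 7, the discriminant is 0. This is a parabolic PDE.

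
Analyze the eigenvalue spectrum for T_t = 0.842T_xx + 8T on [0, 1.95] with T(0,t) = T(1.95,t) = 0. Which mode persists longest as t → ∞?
Eigenvalues: λₙ = 0.842n²π²/1.95² - 8.
First three modes:
  n=1: λ₁ = 0.842π²/1.95² - 8 ≈ -5.815
  n=2: λ₂ = 3.368π²/1.95² - 8 ≈ 0.742
  n=3: λ₃ = 7.578π²/1.95² - 8 ≈ 11.669
Since 0.842π²/1.95² ≈ 2.185 < 8, λ₁ < 0.
The n=1 mode grows fastest (−λₙ is largest for n=1) → dominates.
Asymptotic: T ~ c₁ sin(πx/1.95) e^{5.815t} (exponential growth at rate −λ₁ ≈ 5.815).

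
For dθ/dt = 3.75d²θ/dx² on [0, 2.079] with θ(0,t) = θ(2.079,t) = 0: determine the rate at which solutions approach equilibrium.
Eigenvalues: λₙ = 3.75n²π²/2.079².
First three modes:
  n=1: λ₁ = 3.75π²/2.079² ≈ 8.563
  n=2: λ₂ = 15π²/2.079² ≈ 34.252 (4× faster decay)
  n=3: λ₃ = 33.75π²/2.079² ≈ 77.066 (9× faster decay)
As t → ∞, higher modes decay exponentially faster. The n=1 mode dominates: θ ~ c₁ sin(πx/2.079) e^{-λ₁t}.
Decay rate: λ₁ = 3.75π²/2.079² ≈ 8.563.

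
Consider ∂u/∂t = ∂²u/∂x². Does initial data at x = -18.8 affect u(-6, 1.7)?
Yes, for any finite x. The heat equation has infinite propagation speed, so all initial data affects all points at any t > 0.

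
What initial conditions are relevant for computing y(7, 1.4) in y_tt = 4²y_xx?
Domain of dependence: [1.4, 12.6]. Signals travel at speed 4, so data within |x - 7| ≤ 4·1.4 = 5.6 can reach the point.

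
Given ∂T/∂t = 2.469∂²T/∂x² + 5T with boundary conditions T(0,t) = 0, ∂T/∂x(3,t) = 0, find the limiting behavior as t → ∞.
T grows unboundedly. Reaction dominates diffusion (r=5 > κπ²/(4L²)≈0.68); solution grows exponentially.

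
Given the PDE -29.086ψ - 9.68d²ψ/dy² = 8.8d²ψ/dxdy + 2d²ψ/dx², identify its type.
Rewriting in standard form: -2d²ψ/dx² - 8.8d²ψ/dxdy - 9.68d²ψ/dy² - 29.086ψ = 0. The second-order coefficients are A = -2, B = -8.8, C = -9.68. Since B² - 4AC = 0 = 0, this is a parabolic PDE.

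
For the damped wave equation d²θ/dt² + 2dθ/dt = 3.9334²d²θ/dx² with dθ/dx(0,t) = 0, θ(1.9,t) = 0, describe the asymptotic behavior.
θ → 0. Damping (γ=2) dissipates energy; oscillations decay exponentially.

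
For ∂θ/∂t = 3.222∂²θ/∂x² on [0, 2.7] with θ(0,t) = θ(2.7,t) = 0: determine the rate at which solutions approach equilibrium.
Eigenvalues: λₙ = 3.222n²π²/2.7².
First three modes:
  n=1: λ₁ = 3.222π²/2.7² ≈ 4.362
  n=2: λ₂ = 12.888π²/2.7² ≈ 17.448 (4× faster decay)
  n=3: λ₃ = 28.998π²/2.7² ≈ 39.259 (9× faster decay)
As t → ∞, higher modes decay exponentially faster. The n=1 mode dominates: θ ~ c₁ sin(πx/2.7) e^{-λ₁t}.
Decay rate: λ₁ = 3.222π²/2.7² ≈ 4.362.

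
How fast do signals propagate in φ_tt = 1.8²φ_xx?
Speed = 1.8. Information travels along characteristics x = x₀ ± 1.8t.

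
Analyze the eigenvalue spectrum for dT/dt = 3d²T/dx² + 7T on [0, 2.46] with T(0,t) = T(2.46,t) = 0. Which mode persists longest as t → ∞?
Eigenvalues: λₙ = 3n²π²/2.46² - 7.
First three modes:
  n=1: λ₁ = 3π²/2.46² - 7 ≈ -2.107
  n=2: λ₂ = 12π²/2.46² - 7 ≈ 12.571
  n=3: λ₃ = 27π²/2.46² - 7 ≈ 37.035
Since 3π²/2.46² ≈ 4.893 < 7, λ₁ < 0.
The n=1 mode grows fastest (−λₙ is largest for n=1) → dominates.
Asymptotic: T ~ c₁ sin(πx/2.46) e^{2.107t} (exponential growth at rate −λ₁ ≈ 2.107).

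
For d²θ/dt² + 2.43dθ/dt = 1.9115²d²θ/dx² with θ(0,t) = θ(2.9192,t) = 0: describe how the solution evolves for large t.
θ → 0. Damping (γ=2.43) dissipates energy; oscillations decay exponentially.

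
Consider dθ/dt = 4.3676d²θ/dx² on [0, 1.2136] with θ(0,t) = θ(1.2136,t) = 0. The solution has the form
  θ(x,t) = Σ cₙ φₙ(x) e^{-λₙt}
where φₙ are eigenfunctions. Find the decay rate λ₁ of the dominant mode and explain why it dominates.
Eigenvalues: λₙ = 4.3676n²π²/1.2136².
First three modes:
  n=1: λ₁ = 4.3676π²/1.2136² ≈ 29.268
  n=2: λ₂ = 17.4704π²/1.2136² ≈ 117.072 (4× faster decay)
  n=3: λ₃ = 39.3084π²/1.2136² ≈ 263.411 (9× faster decay)
As t → ∞, higher modes decay exponentially faster. The n=1 mode dominates: θ ~ c₁ sin(πx/1.2136) e^{-λ₁t}.
Decay rate: λ₁ = 4.3676π²/1.2136² ≈ 29.268.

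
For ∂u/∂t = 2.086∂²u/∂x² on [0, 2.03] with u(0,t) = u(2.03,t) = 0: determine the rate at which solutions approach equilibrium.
Eigenvalues: λₙ = 2.086n²π²/2.03².
First three modes:
  n=1: λ₁ = 2.086π²/2.03² ≈ 4.996
  n=2: λ₂ = 8.344π²/2.03² ≈ 19.984 (4× faster decay)
  n=3: λ₃ = 18.774π²/2.03² ≈ 44.964 (9× faster decay)
As t → ∞, higher modes decay exponentially faster. The n=1 mode dominates: u ~ c₁ sin(πx/2.03) e^{-λ₁t}.
Decay rate: λ₁ = 2.086π²/2.03² ≈ 4.996.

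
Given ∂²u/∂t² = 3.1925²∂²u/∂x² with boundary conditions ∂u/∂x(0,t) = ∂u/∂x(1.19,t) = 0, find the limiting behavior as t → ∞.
u oscillates about a mean that drifts linearly in t (generically unbounded; no decay). There is no damping, so the nonconstant modes persist as standing waves (energy conserved, no decay). But with Neumann conditions at both ends the constant mode has eigenvalue 0: the spatial mean M(t) of u satisfies M'' = 0, so M(t) = M(0) + M'(0)·t. Unless the initial velocity has zero mean (∫u_t(x,0)dx = 0), the solution grows linearly in t (unbounded, though not exponentially); if it does have zero mean, the solution stays bounded and simply oscillates.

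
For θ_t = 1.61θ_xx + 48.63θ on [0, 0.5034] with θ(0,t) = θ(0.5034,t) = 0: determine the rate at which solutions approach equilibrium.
Eigenvalues: λₙ = 1.61n²π²/0.5034² - 48.63.
First three modes:
  n=1: λ₁ = 1.61π²/0.5034² - 48.63 ≈ 14.075
  n=2: λ₂ = 6.44π²/0.5034² - 48.63 ≈ 202.188
  n=3: λ₃ = 14.49π²/0.5034² - 48.63 ≈ 515.711
Since 1.61π²/0.5034² ≈ 62.705 > 48.63, all λₙ > 0.
The n=1 mode decays slowest → dominates as t → ∞.
Asymptotic: θ ~ c₁ sin(πx/0.5034) e^{-λ₁t} with decay rate λ₁ ≈ 14.075.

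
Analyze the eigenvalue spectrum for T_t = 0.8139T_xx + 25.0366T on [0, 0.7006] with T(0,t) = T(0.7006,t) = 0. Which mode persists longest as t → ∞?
Eigenvalues: λₙ = 0.8139n²π²/0.7006² - 25.0366.
First three modes:
  n=1: λ₁ = 0.8139π²/0.7006² - 25.0366 ≈ -8.671
  n=2: λ₂ = 3.2556π²/0.7006² - 25.0366 ≈ 40.426
  n=3: λ₃ = 7.3251π²/0.7006² - 25.0366 ≈ 122.253
Since 0.8139π²/0.7006² ≈ 16.366 < 25.0366, λ₁ < 0.
The n=1 mode grows fastest (−λₙ is largest for n=1) → dominates.
Asymptotic: T ~ c₁ sin(πx/0.7006) e^{8.671t} (exponential growth at rate −λ₁ ≈ 8.671).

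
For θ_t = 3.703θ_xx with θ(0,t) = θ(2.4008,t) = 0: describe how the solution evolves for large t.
θ → 0. Heat diffuses out through both boundaries.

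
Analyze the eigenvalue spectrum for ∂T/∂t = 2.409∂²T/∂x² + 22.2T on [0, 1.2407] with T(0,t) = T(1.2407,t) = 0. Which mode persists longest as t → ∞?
Eigenvalues: λₙ = 2.409n²π²/1.2407² - 22.2.
First three modes:
  n=1: λ₁ = 2.409π²/1.2407² - 22.2 ≈ -6.754
  n=2: λ₂ = 9.636π²/1.2407² - 22.2 ≈ 39.582
  n=3: λ₃ = 21.681π²/1.2407² - 22.2 ≈ 116.81
Since 2.409π²/1.2407² ≈ 15.446 < 22.2, λ₁ < 0.
The n=1 mode grows fastest (−λₙ is largest for n=1) → dominates.
Asymptotic: T ~ c₁ sin(πx/1.2407) e^{6.754t} (exponential growth at rate −λ₁ ≈ 6.754).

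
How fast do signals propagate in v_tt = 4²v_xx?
Speed = 4. Information travels along characteristics x = x₀ ± 4t.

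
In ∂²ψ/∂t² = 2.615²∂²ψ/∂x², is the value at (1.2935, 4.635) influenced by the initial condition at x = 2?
Yes. The domain of dependence is [-10.827025, 13.414025], and 2 ∈ [-10.827025, 13.414025].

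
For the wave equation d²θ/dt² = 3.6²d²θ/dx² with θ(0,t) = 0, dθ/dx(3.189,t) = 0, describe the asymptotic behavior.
θ oscillates (no decay). Energy is conserved; the solution oscillates indefinitely as standing waves.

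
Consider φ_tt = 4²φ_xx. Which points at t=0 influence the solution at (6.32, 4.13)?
Domain of dependence: [-10.2, 22.84]. Signals travel at speed 4, so data within |x - 6.32| ≤ 4·4.13 = 16.52 can reach the point.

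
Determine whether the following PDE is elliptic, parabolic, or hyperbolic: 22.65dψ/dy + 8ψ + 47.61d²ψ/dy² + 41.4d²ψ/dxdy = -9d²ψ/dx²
Rewriting in standard form: 9d²ψ/dx² + 41.4d²ψ/dxdy + 47.61d²ψ/dy² + 22.65dψ/dy + 8ψ = 0. Coefficients: A = 9, B = 41.4, C = 47.61. B² - 4AC = 0, which is zero, so the equation is parabolic.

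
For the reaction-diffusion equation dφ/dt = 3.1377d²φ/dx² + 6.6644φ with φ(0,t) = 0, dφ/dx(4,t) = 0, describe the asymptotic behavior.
φ grows unboundedly. Reaction dominates diffusion (r=6.6644 > κπ²/(4L²)≈0.48); solution grows exponentially.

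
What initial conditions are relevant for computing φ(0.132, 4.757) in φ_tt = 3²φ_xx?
Domain of dependence: [-14.139, 14.403]. Signals travel at speed 3, so data within |x - 0.132| ≤ 3·4.757 = 14.271 can reach the point.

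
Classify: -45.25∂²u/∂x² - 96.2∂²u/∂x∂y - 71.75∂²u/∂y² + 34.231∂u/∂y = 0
Elliptic (discriminant = -3732.31).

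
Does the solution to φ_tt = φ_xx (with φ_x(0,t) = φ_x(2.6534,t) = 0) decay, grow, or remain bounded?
φ oscillates about a mean that drifts linearly in t (generically unbounded; no decay). There is no damping, so the nonconstant modes persist as standing waves (energy conserved, no decay). But with Neumann conditions at both ends the constant mode has eigenvalue 0: the spatial mean M(t) of φ satisfies M'' = 0, so M(t) = M(0) + M'(0)·t. Unless the initial velocity has zero mean (∫φ_t(x,0)dx = 0), the solution grows linearly in t (unbounded, though not exponentially); if it does have zero mean, the solution stays bounded and simply oscillates.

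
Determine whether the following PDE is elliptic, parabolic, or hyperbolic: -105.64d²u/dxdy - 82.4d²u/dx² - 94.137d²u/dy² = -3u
Rewriting in standard form: -82.4d²u/dx² - 105.64d²u/dxdy - 94.137d²u/dy² + 3u = 0. Coefficients: A = -82.4, B = -105.64, C = -94.137. B² - 4AC = -19867.7456, which is negative, so the equation is elliptic.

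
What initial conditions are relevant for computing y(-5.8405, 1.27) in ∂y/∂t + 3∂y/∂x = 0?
A single point: x = -9.6505. The characteristic through (-5.8405, 1.27) is x - 3t = const, so x = -5.8405 - 3·1.27 = -9.6505.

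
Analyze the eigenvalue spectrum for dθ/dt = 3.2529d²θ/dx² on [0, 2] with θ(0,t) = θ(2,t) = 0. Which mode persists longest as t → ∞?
Eigenvalues: λₙ = 3.2529n²π²/2².
First three modes:
  n=1: λ₁ = 3.2529π²/2² ≈ 8.026
  n=2: λ₂ = 13.0116π²/2² ≈ 32.105 (4× faster decay)
  n=3: λ₃ = 29.2761π²/2² ≈ 72.236 (9× faster decay)
As t → ∞, higher modes decay exponentially faster. The n=1 mode dominates: θ ~ c₁ sin(πx/2) e^{-λ₁t}.
Decay rate: λ₁ = 3.2529π²/2² ≈ 8.026.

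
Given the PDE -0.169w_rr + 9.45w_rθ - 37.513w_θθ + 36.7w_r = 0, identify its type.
The second-order coefficients are A = -0.169, B = 9.45, C = -37.513. Since B² - 4AC = 63.943712 > 0, this is a hyperbolic PDE.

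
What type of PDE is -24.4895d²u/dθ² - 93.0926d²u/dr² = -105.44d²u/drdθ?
Rewriting in standard form: -93.0926d²u/dr² + 105.44d²u/drdθ - 24.4895d²u/dθ² = 0. With A = -93.0926, B = 105.44, C = -24.4895, the discriminant is 1998.4286892. This is a hyperbolic PDE.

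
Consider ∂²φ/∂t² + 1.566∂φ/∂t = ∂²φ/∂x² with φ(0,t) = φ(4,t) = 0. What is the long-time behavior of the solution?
As t → ∞, φ → 0. Damping (γ=1.566) dissipates energy; oscillations decay exponentially.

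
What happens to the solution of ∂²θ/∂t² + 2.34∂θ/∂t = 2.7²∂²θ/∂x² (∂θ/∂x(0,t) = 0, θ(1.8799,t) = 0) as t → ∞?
θ → 0. Damping (γ=2.34) dissipates energy; oscillations decay exponentially.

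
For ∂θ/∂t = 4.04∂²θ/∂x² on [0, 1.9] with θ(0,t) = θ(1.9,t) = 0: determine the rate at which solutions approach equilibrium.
Eigenvalues: λₙ = 4.04n²π²/1.9².
First three modes:
  n=1: λ₁ = 4.04π²/1.9² ≈ 11.045
  n=2: λ₂ = 16.16π²/1.9² ≈ 44.181 (4× faster decay)
  n=3: λ₃ = 36.36π²/1.9² ≈ 99.407 (9× faster decay)
As t → ∞, higher modes decay exponentially faster. The n=1 mode dominates: θ ~ c₁ sin(πx/1.9) e^{-λ₁t}.
Decay rate: λ₁ = 4.04π²/1.9² ≈ 11.045.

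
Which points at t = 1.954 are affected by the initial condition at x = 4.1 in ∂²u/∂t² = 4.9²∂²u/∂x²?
Domain of influence: [-5.4746, 13.6746]. Data at x = 4.1 spreads outward at speed 4.9.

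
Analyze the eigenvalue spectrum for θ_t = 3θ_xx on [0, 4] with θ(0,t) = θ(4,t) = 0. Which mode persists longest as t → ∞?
Eigenvalues: λₙ = 3n²π²/4².
First three modes:
  n=1: λ₁ = 3π²/4² ≈ 1.851
  n=2: λ₂ = 12π²/4² ≈ 7.402 (4× faster decay)
  n=3: λ₃ = 27π²/4² ≈ 16.655 (9× faster decay)
As t → ∞, higher modes decay exponentially faster. The n=1 mode dominates: θ ~ c₁ sin(πx/4) e^{-λ₁t}.
Decay rate: λ₁ = 3π²/4² ≈ 1.851.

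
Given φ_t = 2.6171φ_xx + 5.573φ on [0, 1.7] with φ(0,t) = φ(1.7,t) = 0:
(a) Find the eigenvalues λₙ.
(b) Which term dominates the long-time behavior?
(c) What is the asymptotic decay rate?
Eigenvalues: λₙ = 2.6171n²π²/1.7² - 5.573.
First three modes:
  n=1: λ₁ = 2.6171π²/1.7² - 5.573 ≈ 3.365
  n=2: λ₂ = 10.4684π²/1.7² - 5.573 ≈ 30.178
  n=3: λ₃ = 23.5539π²/1.7² - 5.573 ≈ 74.866
Since 2.6171π²/1.7² ≈ 8.938 > 5.573, all λₙ > 0.
The n=1 mode decays slowest → dominates as t → ∞.
Asymptotic: φ ~ c₁ sin(πx/1.7) e^{-λ₁t} with decay rate λ₁ ≈ 3.365.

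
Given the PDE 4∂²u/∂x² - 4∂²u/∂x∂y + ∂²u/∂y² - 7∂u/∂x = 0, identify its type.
The second-order coefficients are A = 4, B = -4, C = 1. Since B² - 4AC = 0 = 0, this is a parabolic PDE.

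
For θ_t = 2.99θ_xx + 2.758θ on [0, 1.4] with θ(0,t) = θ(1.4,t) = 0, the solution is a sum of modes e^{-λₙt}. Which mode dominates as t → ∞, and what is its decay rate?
Eigenvalues: λₙ = 2.99n²π²/1.4² - 2.758.
First three modes:
  n=1: λ₁ = 2.99π²/1.4² - 2.758 ≈ 12.298
  n=2: λ₂ = 11.96π²/1.4² - 2.758 ≈ 57.467
  n=3: λ₃ = 26.91π²/1.4² - 2.758 ≈ 132.748
Since 2.99π²/1.4² ≈ 15.056 > 2.758, all λₙ > 0.
The n=1 mode decays slowest → dominates as t → ∞.
Asymptotic: θ ~ c₁ sin(πx/1.4) e^{-λ₁t} with decay rate λ₁ ≈ 12.298.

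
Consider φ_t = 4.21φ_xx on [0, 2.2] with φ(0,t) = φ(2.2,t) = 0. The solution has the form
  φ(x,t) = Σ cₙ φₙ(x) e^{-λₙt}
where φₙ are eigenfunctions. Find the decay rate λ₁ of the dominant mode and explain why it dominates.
Eigenvalues: λₙ = 4.21n²π²/2.2².
First three modes:
  n=1: λ₁ = 4.21π²/2.2² ≈ 8.585
  n=2: λ₂ = 16.84π²/2.2² ≈ 34.34 (4× faster decay)
  n=3: λ₃ = 37.89π²/2.2² ≈ 77.264 (9× faster decay)
As t → ∞, higher modes decay exponentially faster. The n=1 mode dominates: φ ~ c₁ sin(πx/2.2) e^{-λ₁t}.
Decay rate: λ₁ = 4.21π²/2.2² ≈ 8.585.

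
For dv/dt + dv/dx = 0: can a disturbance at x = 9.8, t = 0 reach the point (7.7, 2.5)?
No. Only data at x = 5.2 affects (7.7, 2.5). Advection has one-way propagation along characteristics.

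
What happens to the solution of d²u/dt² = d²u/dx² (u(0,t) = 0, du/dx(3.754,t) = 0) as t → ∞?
u oscillates (no decay). Energy is conserved; the solution oscillates indefinitely as standing waves.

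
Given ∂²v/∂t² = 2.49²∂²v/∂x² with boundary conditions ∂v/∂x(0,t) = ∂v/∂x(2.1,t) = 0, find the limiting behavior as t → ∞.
v oscillates about a mean that drifts linearly in t (generically unbounded; no decay). There is no damping, so the nonconstant modes persist as standing waves (energy conserved, no decay). But with Neumann conditions at both ends the constant mode has eigenvalue 0: the spatial mean M(t) of v satisfies M'' = 0, so M(t) = M(0) + M'(0)·t. Unless the initial velocity has zero mean (∫v_t(x,0)dx = 0), the solution grows linearly in t (unbounded, though not exponentially); if it does have zero mean, the solution stays bounded and simply oscillates.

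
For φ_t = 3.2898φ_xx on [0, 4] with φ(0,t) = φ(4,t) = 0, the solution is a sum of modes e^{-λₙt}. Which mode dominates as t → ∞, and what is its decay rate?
Eigenvalues: λₙ = 3.2898n²π²/4².
First three modes:
  n=1: λ₁ = 3.2898π²/4² ≈ 2.029
  n=2: λ₂ = 13.1592π²/4² ≈ 8.117 (4× faster decay)
  n=3: λ₃ = 29.6082π²/4² ≈ 18.264 (9× faster decay)
As t → ∞, higher modes decay exponentially faster. The n=1 mode dominates: φ ~ c₁ sin(πx/4) e^{-λ₁t}.
Decay rate: λ₁ = 3.2898π²/4² ≈ 2.029.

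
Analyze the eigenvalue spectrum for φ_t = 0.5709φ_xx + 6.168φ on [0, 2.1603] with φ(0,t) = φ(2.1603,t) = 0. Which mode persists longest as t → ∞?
Eigenvalues: λₙ = 0.5709n²π²/2.1603² - 6.168.
First three modes:
  n=1: λ₁ = 0.5709π²/2.1603² - 6.168 ≈ -4.961
  n=2: λ₂ = 2.2836π²/2.1603² - 6.168 ≈ -1.339
  n=3: λ₃ = 5.1381π²/2.1603² - 6.168 ≈ 4.698
Since 0.5709π²/2.1603² ≈ 1.207 < 6.168, λ₁ < 0.
The n=1 mode grows fastest (−λₙ is largest for n=1) → dominates.
Asymptotic: φ ~ c₁ sin(πx/2.1603) e^{4.961t} (exponential growth at rate −λ₁ ≈ 4.961).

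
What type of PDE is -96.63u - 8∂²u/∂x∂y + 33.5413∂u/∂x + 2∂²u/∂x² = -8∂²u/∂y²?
Rewriting in standard form: 2∂²u/∂x² - 8∂²u/∂x∂y + 8∂²u/∂y² + 33.5413∂u/∂x - 96.63u = 0. With A = 2, B = -8, C = 8, the discriminant is 0. This is a parabolic PDE.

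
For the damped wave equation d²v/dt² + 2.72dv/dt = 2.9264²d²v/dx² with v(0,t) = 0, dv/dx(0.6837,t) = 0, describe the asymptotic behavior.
v → 0. Damping (γ=2.72) dissipates energy; oscillations decay exponentially.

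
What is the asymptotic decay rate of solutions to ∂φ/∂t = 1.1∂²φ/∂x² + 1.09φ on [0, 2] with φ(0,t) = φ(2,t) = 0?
Eigenvalues: λₙ = 1.1n²π²/2² - 1.09.
First three modes:
  n=1: λ₁ = 1.1π²/2² - 1.09 ≈ 1.624
  n=2: λ₂ = 4.4π²/2² - 1.09 ≈ 9.767
  n=3: λ₃ = 9.9π²/2² - 1.09 ≈ 23.337
Since 1.1π²/2² ≈ 2.714 > 1.09, all λₙ > 0.
The n=1 mode decays slowest → dominates as t → ∞.
Asymptotic: φ ~ c₁ sin(πx/2) e^{-λ₁t} with decay rate λ₁ ≈ 1.624.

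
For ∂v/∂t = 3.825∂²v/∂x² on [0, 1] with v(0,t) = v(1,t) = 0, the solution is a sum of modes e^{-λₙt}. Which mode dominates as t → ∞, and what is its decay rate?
Eigenvalues: λₙ = 3.825n²π².
First three modes:
  n=1: λ₁ = 3.825π² ≈ 37.751
  n=2: λ₂ = 15.3π² ≈ 151.005 (4× faster decay)
  n=3: λ₃ = 34.425π² ≈ 339.761 (9× faster decay)
As t → ∞, higher modes decay exponentially faster. The n=1 mode dominates: v ~ c₁ sin(πx) e^{-λ₁t}.
Decay rate: λ₁ = 3.825π² ≈ 37.751.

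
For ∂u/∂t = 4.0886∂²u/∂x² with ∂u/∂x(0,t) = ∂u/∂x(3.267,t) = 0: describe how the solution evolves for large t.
u → constant (steady state). Heat is conserved (no flux at boundaries); solution approaches the spatial average.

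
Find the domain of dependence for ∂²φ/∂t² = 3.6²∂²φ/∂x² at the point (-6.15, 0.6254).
Domain of dependence: [-8.40144, -3.89856]. Signals travel at speed 3.6, so data within |x - -6.15| ≤ 3.6·0.6254 = 2.25144 can reach the point.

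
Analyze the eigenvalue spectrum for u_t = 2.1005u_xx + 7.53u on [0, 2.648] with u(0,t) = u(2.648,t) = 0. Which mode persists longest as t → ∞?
Eigenvalues: λₙ = 2.1005n²π²/2.648² - 7.53.
First three modes:
  n=1: λ₁ = 2.1005π²/2.648² - 7.53 ≈ -4.573
  n=2: λ₂ = 8.402π²/2.648² - 7.53 ≈ 4.296
  n=3: λ₃ = 18.9045π²/2.648² - 7.53 ≈ 19.079
Since 2.1005π²/2.648² ≈ 2.957 < 7.53, λ₁ < 0.
The n=1 mode grows fastest (−λₙ is largest for n=1) → dominates.
Asymptotic: u ~ c₁ sin(πx/2.648) e^{4.573t} (exponential growth at rate −λ₁ ≈ 4.573).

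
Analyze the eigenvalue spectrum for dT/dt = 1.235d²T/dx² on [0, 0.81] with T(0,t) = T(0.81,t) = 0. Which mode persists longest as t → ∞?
Eigenvalues: λₙ = 1.235n²π²/0.81².
First three modes:
  n=1: λ₁ = 1.235π²/0.81² ≈ 18.578
  n=2: λ₂ = 4.94π²/0.81² ≈ 74.312 (4× faster decay)
  n=3: λ₃ = 11.115π²/0.81² ≈ 167.201 (9× faster decay)
As t → ∞, higher modes decay exponentially faster. The n=1 mode dominates: T ~ c₁ sin(πx/0.81) e^{-λ₁t}.
Decay rate: λ₁ = 1.235π²/0.81² ≈ 18.578.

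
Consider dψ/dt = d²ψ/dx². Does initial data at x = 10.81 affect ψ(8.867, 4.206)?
Yes, for any finite x. The heat equation has infinite propagation speed, so all initial data affects all points at any t > 0.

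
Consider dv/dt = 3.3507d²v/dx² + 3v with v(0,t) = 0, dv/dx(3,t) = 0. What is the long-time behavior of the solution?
As t → ∞, v grows unboundedly. Reaction dominates diffusion (r=3 > κπ²/(4L²)≈0.92); solution grows exponentially.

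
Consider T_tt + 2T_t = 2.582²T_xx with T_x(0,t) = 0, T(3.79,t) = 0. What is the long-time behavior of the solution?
As t → ∞, T → 0. Damping (γ=2) dissipates energy; oscillations decay exponentially.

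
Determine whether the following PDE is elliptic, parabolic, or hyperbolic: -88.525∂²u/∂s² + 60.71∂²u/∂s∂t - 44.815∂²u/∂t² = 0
Coefficients: A = -88.525, B = 60.71, C = -44.815. B² - 4AC = -12183.2874, which is negative, so the equation is elliptic.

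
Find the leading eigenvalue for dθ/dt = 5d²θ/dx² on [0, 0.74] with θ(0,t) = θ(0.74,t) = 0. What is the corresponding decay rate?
Eigenvalues: λₙ = 5n²π²/0.74².
First three modes:
  n=1: λ₁ = 5π²/0.74² ≈ 90.117
  n=2: λ₂ = 20π²/0.74² ≈ 360.468 (4× faster decay)
  n=3: λ₃ = 45π²/0.74² ≈ 811.052 (9× faster decay)
As t → ∞, higher modes decay exponentially faster. The n=1 mode dominates: θ ~ c₁ sin(πx/0.74) e^{-λ₁t}.
Decay rate: λ₁ = 5π²/0.74² ≈ 90.117.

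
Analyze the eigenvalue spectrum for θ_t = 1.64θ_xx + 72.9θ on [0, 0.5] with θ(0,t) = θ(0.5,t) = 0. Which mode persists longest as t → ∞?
Eigenvalues: λₙ = 1.64n²π²/0.5² - 72.9.
First three modes:
  n=1: λ₁ = 1.64π²/0.5² - 72.9 ≈ -8.155
  n=2: λ₂ = 6.56π²/0.5² - 72.9 ≈ 186.078
  n=3: λ₃ = 14.76π²/0.5² - 72.9 ≈ 509.801
Since 1.64π²/0.5² ≈ 64.745 < 72.9, λ₁ < 0.
The n=1 mode grows fastest (−λₙ is largest for n=1) → dominates.
Asymptotic: θ ~ c₁ sin(πx/0.5) e^{8.155t} (exponential growth at rate −λ₁ ≈ 8.155).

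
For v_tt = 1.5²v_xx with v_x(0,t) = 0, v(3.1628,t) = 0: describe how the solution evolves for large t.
v oscillates (no decay). Energy is conserved; the solution oscillates indefinitely as standing waves.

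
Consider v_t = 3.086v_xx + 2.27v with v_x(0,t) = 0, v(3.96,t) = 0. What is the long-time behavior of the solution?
As t → ∞, v grows unboundedly. Reaction dominates diffusion (r=2.27 > κπ²/(4L²)≈0.49); solution grows exponentially.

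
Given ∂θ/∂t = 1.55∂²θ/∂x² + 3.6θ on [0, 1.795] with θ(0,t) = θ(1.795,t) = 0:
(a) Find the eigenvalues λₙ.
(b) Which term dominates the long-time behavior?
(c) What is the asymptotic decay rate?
Eigenvalues: λₙ = 1.55n²π²/1.795² - 3.6.
First three modes:
  n=1: λ₁ = 1.55π²/1.795² - 3.6 ≈ 1.148
  n=2: λ₂ = 6.2π²/1.795² - 3.6 ≈ 15.392
  n=3: λ₃ = 13.95π²/1.795² - 3.6 ≈ 39.131
Since 1.55π²/1.795² ≈ 4.748 > 3.6, all λₙ > 0.
The n=1 mode decays slowest → dominates as t → ∞.
Asymptotic: θ ~ c₁ sin(πx/1.795) e^{-λ₁t} with decay rate λ₁ ≈ 1.148.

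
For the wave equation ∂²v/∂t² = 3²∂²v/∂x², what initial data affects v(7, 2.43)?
Domain of dependence: [-0.29, 14.29]. Signals travel at speed 3, so data within |x - 7| ≤ 3·2.43 = 7.29 can reach the point.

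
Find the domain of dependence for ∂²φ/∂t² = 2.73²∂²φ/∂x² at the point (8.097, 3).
Domain of dependence: [-0.093, 16.287]. Signals travel at speed 2.73, so data within |x - 8.097| ≤ 2.73·3 = 8.19 can reach the point.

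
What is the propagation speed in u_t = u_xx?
Infinite. The heat equation is parabolic, not hyperbolic, so disturbances propagate instantly.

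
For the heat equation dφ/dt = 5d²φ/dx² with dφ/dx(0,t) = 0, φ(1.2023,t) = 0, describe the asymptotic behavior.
φ → 0. Heat escapes through the Dirichlet boundary.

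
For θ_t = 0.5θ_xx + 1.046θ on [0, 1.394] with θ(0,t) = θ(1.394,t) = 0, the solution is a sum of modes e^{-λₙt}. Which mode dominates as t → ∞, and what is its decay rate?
Eigenvalues: λₙ = 0.5n²π²/1.394² - 1.046.
First three modes:
  n=1: λ₁ = 0.5π²/1.394² - 1.046 ≈ 1.493
  n=2: λ₂ = 2π²/1.394² - 1.046 ≈ 9.112
  n=3: λ₃ = 4.5π²/1.394² - 1.046 ≈ 21.809
Since 0.5π²/1.394² ≈ 2.539 > 1.046, all λₙ > 0.
The n=1 mode decays slowest → dominates as t → ∞.
Asymptotic: θ ~ c₁ sin(πx/1.394) e^{-λ₁t} with decay rate λ₁ ≈ 1.493.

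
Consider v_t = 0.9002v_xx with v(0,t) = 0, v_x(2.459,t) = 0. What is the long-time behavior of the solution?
As t → ∞, v → 0. Heat escapes through the Dirichlet boundary.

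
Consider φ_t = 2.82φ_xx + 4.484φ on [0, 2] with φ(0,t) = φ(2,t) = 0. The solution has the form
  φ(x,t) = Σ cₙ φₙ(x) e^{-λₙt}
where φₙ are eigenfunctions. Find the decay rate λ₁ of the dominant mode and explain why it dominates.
Eigenvalues: λₙ = 2.82n²π²/2² - 4.484.
First three modes:
  n=1: λ₁ = 2.82π²/2² - 4.484 ≈ 2.474
  n=2: λ₂ = 11.28π²/2² - 4.484 ≈ 23.348
  n=3: λ₃ = 25.38π²/2² - 4.484 ≈ 58.139
Since 2.82π²/2² ≈ 6.958 > 4.484, all λₙ > 0.
The n=1 mode decays slowest → dominates as t → ∞.
Asymptotic: φ ~ c₁ sin(πx/2) e^{-λ₁t} with decay rate λ₁ ≈ 2.474.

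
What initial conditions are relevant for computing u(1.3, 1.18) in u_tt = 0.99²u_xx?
Domain of dependence: [0.1318, 2.4682]. Signals travel at speed 0.99, so data within |x - 1.3| ≤ 0.99·1.18 = 1.1682 can reach the point.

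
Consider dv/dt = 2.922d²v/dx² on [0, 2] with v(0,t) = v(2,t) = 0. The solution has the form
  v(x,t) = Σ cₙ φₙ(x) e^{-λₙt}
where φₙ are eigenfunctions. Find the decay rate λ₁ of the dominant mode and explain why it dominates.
Eigenvalues: λₙ = 2.922n²π²/2².
First three modes:
  n=1: λ₁ = 2.922π²/2² ≈ 7.21
  n=2: λ₂ = 11.688π²/2² ≈ 28.839 (4× faster decay)
  n=3: λ₃ = 26.298π²/2² ≈ 64.888 (9× faster decay)
As t → ∞, higher modes decay exponentially faster. The n=1 mode dominates: v ~ c₁ sin(πx/2) e^{-λ₁t}.
Decay rate: λ₁ = 2.922π²/2² ≈ 7.21.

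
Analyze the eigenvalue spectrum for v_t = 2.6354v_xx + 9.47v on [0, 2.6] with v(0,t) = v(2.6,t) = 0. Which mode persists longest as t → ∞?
Eigenvalues: λₙ = 2.6354n²π²/2.6² - 9.47.
First three modes:
  n=1: λ₁ = 2.6354π²/2.6² - 9.47 ≈ -5.622
  n=2: λ₂ = 10.5416π²/2.6² - 9.47 ≈ 5.921
  n=3: λ₃ = 23.7186π²/2.6² - 9.47 ≈ 25.159
Since 2.6354π²/2.6² ≈ 3.848 < 9.47, λ₁ < 0.
The n=1 mode grows fastest (−λₙ is largest for n=1) → dominates.
Asymptotic: v ~ c₁ sin(πx/2.6) e^{5.622t} (exponential growth at rate −λ₁ ≈ 5.622).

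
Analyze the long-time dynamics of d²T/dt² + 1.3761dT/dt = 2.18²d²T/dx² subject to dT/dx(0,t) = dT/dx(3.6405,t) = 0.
Long-time behavior: T → constant (steady state). Damping (γ=1.3761) dissipates the nonconstant modes; with Neumann BCs the spatial average obeys M''+γM'=0 and tends to a finite limit.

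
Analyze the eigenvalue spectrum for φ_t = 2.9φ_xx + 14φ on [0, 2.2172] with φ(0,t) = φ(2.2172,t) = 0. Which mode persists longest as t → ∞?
Eigenvalues: λₙ = 2.9n²π²/2.2172² - 14.
First three modes:
  n=1: λ₁ = 2.9π²/2.2172² - 14 ≈ -8.178
  n=2: λ₂ = 11.6π²/2.2172² - 14 ≈ 9.289
  n=3: λ₃ = 26.1π²/2.2172² - 14 ≈ 38.4
Since 2.9π²/2.2172² ≈ 5.822 < 14, λ₁ < 0.
The n=1 mode grows fastest (−λₙ is largest for n=1) → dominates.
Asymptotic: φ ~ c₁ sin(πx/2.2172) e^{8.178t} (exponential growth at rate −λ₁ ≈ 8.178).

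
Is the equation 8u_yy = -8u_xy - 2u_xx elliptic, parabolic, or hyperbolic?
Rewriting in standard form: 2u_xx + 8u_xy + 8u_yy = 0. Computing B² - 4AC with A = 2, B = 8, C = 8: discriminant = 0 (zero). Answer: parabolic.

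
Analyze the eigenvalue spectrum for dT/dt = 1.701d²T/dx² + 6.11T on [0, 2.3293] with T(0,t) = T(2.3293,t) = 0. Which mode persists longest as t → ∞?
Eigenvalues: λₙ = 1.701n²π²/2.3293² - 6.11.
First three modes:
  n=1: λ₁ = 1.701π²/2.3293² - 6.11 ≈ -3.016
  n=2: λ₂ = 6.804π²/2.3293² - 6.11 ≈ 6.267
  n=3: λ₃ = 15.309π²/2.3293² - 6.11 ≈ 21.738
Since 1.701π²/2.3293² ≈ 3.094 < 6.11, λ₁ < 0.
The n=1 mode grows fastest (−λₙ is largest for n=1) → dominates.
Asymptotic: T ~ c₁ sin(πx/2.3293) e^{3.016t} (exponential growth at rate −λ₁ ≈ 3.016).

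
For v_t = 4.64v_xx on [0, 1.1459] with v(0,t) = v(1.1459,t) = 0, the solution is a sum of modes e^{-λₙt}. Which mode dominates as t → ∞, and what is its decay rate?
Eigenvalues: λₙ = 4.64n²π²/1.1459².
First three modes:
  n=1: λ₁ = 4.64π²/1.1459² ≈ 34.876
  n=2: λ₂ = 18.56π²/1.1459² ≈ 139.503 (4× faster decay)
  n=3: λ₃ = 41.76π²/1.1459² ≈ 313.882 (9× faster decay)
As t → ∞, higher modes decay exponentially faster. The n=1 mode dominates: v ~ c₁ sin(πx/1.1459) e^{-λ₁t}.
Decay rate: λ₁ = 4.64π²/1.1459² ≈ 34.876.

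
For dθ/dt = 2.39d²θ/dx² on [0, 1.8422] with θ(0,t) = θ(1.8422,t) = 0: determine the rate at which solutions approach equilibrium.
Eigenvalues: λₙ = 2.39n²π²/1.8422².
First three modes:
  n=1: λ₁ = 2.39π²/1.8422² ≈ 6.951
  n=2: λ₂ = 9.56π²/1.8422² ≈ 27.803 (4× faster decay)
  n=3: λ₃ = 21.51π²/1.8422² ≈ 62.556 (9× faster decay)
As t → ∞, higher modes decay exponentially faster. The n=1 mode dominates: θ ~ c₁ sin(πx/1.8422) e^{-λ₁t}.
Decay rate: λ₁ = 2.39π²/1.8422² ≈ 6.951.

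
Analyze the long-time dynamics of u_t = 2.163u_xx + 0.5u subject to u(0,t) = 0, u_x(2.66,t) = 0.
Long-time behavior: u → 0. Diffusion dominates reaction (r=0.5 < κπ²/(4L²)≈0.75); solution decays.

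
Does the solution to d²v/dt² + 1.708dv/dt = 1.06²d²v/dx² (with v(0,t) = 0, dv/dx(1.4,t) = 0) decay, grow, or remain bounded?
v → 0. Damping (γ=1.708) dissipates energy; oscillations decay exponentially.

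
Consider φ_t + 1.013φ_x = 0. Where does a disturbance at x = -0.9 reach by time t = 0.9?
At x = 0.0117. The characteristic carries data from (-0.9, 0) to (0.0117, 0.9).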